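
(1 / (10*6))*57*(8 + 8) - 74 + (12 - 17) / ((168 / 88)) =-6449 / 105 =-61.42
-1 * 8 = -8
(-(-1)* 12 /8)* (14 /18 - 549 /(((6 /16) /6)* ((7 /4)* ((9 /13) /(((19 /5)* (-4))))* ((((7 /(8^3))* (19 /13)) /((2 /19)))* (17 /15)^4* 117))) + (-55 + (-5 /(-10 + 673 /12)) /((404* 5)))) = 16491324159654737 /3722588933574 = 4430.07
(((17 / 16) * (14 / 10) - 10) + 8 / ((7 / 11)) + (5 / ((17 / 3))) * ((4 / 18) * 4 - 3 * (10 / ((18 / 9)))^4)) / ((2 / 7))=-47111677 / 8160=-5773.49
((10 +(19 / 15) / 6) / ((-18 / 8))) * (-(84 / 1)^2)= 1440992 / 45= 32022.04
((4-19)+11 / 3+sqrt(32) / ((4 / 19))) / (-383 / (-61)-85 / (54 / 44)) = 18666 / 103729-31293 * sqrt(2) / 103729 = -0.25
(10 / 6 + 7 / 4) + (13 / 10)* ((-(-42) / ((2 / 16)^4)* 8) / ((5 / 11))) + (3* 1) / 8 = 2361657571 / 600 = 3936095.95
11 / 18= 0.61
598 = 598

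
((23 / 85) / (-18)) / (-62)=23 / 94860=0.00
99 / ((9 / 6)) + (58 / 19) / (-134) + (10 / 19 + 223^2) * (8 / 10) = 39849.60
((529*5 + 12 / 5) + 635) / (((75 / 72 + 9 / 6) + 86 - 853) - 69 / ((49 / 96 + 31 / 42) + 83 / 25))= -1314404256 / 312167695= -4.21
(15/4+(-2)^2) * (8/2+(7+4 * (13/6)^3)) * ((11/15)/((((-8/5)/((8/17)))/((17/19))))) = -951731/12312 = -77.30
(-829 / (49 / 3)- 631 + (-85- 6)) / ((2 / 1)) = -386.38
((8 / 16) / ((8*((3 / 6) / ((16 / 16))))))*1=1 / 8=0.12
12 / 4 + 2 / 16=3.12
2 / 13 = 0.15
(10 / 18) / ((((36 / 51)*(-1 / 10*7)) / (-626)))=133025 / 189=703.84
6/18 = 1/3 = 0.33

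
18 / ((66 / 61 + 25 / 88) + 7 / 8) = 16104 / 2005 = 8.03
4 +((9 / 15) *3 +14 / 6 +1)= 137 / 15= 9.13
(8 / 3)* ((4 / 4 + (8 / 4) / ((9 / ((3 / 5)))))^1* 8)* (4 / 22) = 2176 / 495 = 4.40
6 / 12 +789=789.50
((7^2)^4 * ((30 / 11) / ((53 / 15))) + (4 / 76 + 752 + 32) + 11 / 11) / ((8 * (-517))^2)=24648872289 / 94744328096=0.26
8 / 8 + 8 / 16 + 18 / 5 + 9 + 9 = 231 / 10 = 23.10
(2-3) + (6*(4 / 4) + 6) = 11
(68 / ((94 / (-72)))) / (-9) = 272 / 47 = 5.79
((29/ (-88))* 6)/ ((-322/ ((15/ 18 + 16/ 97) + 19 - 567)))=-9232295/ 2748592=-3.36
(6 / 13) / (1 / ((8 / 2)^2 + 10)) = 12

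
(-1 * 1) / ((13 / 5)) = -5 / 13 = -0.38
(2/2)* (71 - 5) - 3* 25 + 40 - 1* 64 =-33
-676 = -676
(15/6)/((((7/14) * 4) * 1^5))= 5/4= 1.25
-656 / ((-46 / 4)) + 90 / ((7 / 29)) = 69214 / 161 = 429.90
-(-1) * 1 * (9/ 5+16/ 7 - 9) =-172/ 35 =-4.91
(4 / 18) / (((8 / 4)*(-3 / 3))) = -1 / 9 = -0.11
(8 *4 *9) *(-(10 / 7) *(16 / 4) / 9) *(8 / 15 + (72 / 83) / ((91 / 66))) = -33716224 / 158613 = -212.57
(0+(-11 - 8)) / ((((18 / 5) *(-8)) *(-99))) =-95 / 14256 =-0.01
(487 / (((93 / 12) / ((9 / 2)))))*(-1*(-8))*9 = 631152 / 31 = 20359.74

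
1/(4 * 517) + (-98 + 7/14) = -97.50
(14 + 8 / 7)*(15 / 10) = 159 / 7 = 22.71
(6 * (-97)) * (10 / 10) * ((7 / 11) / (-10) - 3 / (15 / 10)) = 66057 / 55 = 1201.04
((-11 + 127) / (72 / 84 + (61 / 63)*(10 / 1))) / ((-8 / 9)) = -16443 / 1328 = -12.38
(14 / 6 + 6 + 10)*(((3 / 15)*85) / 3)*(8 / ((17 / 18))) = 880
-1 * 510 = -510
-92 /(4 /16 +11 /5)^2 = -36800 /2401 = -15.33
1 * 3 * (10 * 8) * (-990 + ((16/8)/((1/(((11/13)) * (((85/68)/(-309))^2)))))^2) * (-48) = 1952386457481892300/171189890001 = 11404800.00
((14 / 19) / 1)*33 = 462 / 19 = 24.32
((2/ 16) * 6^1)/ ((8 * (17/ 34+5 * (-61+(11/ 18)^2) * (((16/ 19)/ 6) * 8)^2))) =-789507/ 3214098416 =-0.00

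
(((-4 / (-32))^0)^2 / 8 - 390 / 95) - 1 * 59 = -9573 / 152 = -62.98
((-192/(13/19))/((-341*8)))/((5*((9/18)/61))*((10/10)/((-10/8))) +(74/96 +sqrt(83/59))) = -170232584832/1933004919989 +3909371904*sqrt(4897)/1933004919989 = 0.05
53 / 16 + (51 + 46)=1605 / 16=100.31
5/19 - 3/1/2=-1.24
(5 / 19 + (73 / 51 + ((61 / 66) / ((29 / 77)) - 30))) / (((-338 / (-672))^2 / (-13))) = 27337822848 / 20579299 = 1328.41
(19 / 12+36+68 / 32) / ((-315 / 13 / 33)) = -136279 / 2520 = -54.08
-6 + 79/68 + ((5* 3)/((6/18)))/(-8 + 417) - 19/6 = -658717/83436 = -7.89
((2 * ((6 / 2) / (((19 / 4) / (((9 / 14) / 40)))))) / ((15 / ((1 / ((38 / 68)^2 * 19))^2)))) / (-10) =-3006756 / 782137771625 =-0.00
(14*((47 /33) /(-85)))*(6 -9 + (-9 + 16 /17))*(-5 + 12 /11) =-5319272 /524535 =-10.14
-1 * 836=-836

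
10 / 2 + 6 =11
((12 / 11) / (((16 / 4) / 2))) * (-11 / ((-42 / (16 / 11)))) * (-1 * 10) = -2.08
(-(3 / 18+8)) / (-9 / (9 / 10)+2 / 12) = 49 / 59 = 0.83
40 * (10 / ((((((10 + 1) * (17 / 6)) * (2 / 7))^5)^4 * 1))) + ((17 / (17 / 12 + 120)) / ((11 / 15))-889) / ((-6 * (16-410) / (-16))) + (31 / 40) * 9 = 1223402346521774679359917555786484035586686397966297753 / 94175764565905260305096613555894134098589361201627480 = 12.99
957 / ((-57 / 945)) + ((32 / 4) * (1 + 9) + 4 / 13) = -3899079 / 247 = -15785.74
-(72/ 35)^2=-5184/ 1225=-4.23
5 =5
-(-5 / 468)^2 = -25 / 219024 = -0.00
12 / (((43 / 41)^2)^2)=9.92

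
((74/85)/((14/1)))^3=50653/210644875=0.00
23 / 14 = 1.64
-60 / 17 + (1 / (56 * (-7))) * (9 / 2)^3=-200553 / 53312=-3.76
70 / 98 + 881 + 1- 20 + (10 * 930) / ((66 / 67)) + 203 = 809010 / 77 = 10506.62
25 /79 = 0.32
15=15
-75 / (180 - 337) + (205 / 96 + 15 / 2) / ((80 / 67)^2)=27919801 / 3858432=7.24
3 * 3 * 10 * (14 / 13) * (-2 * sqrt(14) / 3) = -241.77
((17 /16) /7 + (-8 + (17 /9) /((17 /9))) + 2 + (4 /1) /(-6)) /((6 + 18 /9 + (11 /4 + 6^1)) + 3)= -1853 /6636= -0.28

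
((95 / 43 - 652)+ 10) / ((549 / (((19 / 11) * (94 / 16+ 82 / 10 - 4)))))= -313937 / 15480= -20.28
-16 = -16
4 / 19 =0.21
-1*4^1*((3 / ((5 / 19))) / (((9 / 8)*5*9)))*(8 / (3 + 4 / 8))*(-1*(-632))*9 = -6148096 / 525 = -11710.66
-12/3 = -4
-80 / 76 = -20 / 19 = -1.05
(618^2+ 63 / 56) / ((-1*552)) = -1018467 / 1472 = -691.89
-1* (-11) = 11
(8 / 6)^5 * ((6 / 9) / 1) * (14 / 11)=28672 / 8019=3.58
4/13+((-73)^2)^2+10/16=2953417161/104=28398241.93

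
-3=-3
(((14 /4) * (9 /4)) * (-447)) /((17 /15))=-3105.99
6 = 6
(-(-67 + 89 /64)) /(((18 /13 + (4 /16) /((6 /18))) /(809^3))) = 28902458866723 /1776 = 16273907019.55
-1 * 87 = -87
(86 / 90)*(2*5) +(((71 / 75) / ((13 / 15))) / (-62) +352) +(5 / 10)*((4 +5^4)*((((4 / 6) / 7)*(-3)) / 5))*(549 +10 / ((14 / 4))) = -16983428989 / 1777230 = -9556.12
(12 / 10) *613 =3678 / 5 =735.60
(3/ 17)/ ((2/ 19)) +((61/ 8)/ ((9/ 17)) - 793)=-950951/ 1224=-776.92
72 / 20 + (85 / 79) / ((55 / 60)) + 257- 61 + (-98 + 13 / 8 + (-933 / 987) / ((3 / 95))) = 2554741087 / 34308120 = 74.46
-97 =-97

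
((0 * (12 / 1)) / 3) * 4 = 0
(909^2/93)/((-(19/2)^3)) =-2203416/212629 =-10.36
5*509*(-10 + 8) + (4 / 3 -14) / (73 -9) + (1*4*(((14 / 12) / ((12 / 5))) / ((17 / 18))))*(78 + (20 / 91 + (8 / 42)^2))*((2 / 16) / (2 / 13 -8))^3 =-1481032796796877 / 290957764608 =-5090.20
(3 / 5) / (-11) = -3 / 55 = -0.05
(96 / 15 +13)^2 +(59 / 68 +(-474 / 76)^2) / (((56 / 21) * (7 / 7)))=480247489 / 1227400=391.27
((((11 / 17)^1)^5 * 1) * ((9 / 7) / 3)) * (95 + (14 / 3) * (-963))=-2125390047 / 9938999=-213.84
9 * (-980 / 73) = -8820 / 73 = -120.82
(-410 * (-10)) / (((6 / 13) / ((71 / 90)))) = 189215 / 27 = 7007.96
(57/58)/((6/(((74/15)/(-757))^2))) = 26011/3739144725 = 0.00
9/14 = 0.64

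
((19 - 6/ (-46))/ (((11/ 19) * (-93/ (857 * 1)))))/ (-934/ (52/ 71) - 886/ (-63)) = 0.24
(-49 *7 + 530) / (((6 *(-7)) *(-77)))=17 / 294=0.06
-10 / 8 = -5 / 4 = -1.25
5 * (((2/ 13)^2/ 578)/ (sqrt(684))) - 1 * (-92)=92.00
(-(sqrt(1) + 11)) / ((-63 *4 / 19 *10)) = 0.09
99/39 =33/13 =2.54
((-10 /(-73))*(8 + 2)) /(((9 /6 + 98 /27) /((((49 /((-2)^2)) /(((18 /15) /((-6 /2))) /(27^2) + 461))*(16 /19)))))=551124000 /92226585751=0.01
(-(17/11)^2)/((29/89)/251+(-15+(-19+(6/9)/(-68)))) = 0.07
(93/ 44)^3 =804357/ 85184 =9.44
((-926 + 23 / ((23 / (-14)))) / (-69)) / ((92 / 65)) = 15275 / 1587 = 9.63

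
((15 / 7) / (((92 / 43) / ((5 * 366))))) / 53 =590175 / 17066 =34.58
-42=-42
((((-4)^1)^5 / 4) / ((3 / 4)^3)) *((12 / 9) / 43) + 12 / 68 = -1103663 / 59211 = -18.64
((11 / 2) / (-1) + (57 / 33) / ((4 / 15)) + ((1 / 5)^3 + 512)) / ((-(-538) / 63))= 177749397 / 2959000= 60.07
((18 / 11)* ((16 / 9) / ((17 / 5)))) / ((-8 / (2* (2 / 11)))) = -80 / 2057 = -0.04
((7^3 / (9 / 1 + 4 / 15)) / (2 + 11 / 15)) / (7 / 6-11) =-463050 / 336241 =-1.38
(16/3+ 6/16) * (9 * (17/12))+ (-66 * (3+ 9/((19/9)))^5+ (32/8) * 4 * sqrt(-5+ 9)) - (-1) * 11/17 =-1796817398037925/1346997856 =-1333942.29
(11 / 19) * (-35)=-385 / 19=-20.26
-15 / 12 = -5 / 4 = -1.25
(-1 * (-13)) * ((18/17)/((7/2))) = 468/119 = 3.93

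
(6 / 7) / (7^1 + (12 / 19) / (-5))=570 / 4571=0.12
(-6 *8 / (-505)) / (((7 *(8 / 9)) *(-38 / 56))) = -216 / 9595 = -0.02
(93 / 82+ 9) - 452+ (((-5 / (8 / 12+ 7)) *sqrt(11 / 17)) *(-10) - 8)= -444.62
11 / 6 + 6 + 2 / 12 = 8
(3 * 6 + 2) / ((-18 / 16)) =-17.78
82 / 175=0.47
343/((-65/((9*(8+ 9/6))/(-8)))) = 58653/1040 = 56.40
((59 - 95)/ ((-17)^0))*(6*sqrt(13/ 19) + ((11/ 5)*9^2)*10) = -64152 - 216*sqrt(247)/ 19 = -64330.67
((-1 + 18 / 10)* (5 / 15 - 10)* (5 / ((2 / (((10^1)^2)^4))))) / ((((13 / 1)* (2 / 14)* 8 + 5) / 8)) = -324800000000 / 417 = -778896882.49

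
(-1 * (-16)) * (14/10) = 112/5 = 22.40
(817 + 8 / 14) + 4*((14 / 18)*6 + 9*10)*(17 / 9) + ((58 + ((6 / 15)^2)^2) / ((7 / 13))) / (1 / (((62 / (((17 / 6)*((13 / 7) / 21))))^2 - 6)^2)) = 350170365196665759765133 / 867016884825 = 403879522216.39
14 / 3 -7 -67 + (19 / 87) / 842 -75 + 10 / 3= -141.00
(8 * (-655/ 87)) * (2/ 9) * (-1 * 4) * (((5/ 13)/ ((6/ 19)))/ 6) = 10.87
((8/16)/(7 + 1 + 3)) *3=3/22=0.14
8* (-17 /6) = -68 /3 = -22.67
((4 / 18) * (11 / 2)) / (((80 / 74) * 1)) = 407 / 360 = 1.13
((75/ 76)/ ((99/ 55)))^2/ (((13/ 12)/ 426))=1109375/ 9386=118.19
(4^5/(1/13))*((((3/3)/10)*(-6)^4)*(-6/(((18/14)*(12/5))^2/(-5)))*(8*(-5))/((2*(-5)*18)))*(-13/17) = -423987200/459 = -923719.39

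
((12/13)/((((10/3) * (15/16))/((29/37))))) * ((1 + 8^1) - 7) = 0.46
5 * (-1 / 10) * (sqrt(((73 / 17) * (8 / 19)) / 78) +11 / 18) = -11 / 36-sqrt(919581) / 12597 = -0.38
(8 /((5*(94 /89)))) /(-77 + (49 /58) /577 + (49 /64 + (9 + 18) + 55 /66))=-1143734016 /36541340275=-0.03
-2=-2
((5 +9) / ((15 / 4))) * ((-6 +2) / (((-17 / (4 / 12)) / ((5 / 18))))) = 112 / 1377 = 0.08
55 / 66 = 5 / 6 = 0.83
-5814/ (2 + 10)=-969/ 2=-484.50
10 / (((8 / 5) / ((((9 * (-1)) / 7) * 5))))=-1125 / 28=-40.18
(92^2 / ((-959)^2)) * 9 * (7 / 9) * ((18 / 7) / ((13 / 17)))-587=-7015495727 / 11955853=-586.78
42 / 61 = 0.69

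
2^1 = 2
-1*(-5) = 5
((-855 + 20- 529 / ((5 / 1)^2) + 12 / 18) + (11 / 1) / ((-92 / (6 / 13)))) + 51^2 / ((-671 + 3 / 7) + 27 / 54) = -120531603877 / 140245950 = -859.43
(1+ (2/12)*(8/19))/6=61/342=0.18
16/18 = 8/9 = 0.89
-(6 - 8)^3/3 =8/3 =2.67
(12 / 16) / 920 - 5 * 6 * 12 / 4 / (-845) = 0.11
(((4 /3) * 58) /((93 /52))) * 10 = 120640 /279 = 432.40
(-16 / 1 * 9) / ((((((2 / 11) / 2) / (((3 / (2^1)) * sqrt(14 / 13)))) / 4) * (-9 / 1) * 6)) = 176 * sqrt(182) / 13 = 182.64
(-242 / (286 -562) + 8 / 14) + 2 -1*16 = -12125 / 966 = -12.55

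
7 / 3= 2.33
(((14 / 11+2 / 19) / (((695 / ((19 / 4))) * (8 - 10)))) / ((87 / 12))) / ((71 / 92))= -13248 / 15741055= -0.00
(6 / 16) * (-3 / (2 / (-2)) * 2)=9 / 4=2.25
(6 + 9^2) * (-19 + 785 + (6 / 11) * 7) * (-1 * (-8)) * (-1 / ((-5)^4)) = -5893728 / 6875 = -857.27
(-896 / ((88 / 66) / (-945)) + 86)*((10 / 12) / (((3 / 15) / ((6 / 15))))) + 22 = 3175696 / 3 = 1058565.33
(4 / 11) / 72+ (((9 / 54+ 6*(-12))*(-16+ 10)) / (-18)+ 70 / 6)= -12.27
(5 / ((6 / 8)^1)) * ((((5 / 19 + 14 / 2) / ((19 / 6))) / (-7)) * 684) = -198720 / 133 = -1494.14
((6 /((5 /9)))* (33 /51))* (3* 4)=7128 /85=83.86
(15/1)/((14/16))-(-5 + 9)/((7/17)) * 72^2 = -352392/7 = -50341.71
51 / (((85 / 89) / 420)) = 22428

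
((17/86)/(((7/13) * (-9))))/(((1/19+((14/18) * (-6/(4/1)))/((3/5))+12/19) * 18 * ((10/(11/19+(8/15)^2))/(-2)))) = -815711/2627052750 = -0.00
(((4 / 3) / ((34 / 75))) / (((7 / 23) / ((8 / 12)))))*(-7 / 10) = -230 / 51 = -4.51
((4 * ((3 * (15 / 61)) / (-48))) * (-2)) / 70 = 3 / 1708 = 0.00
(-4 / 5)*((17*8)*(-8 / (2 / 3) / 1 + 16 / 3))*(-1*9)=-6528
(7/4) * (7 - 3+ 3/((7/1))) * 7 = 217/4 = 54.25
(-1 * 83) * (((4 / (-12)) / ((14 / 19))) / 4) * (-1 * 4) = -37.55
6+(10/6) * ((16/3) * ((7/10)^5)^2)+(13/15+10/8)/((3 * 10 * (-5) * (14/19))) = 5452946027/875000000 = 6.23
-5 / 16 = -0.31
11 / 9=1.22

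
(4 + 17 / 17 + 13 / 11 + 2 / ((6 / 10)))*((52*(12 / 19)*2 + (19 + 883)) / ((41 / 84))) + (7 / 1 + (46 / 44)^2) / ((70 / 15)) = 99585376621 / 5278504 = 18866.21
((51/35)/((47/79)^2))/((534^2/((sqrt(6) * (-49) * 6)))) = -742679 * sqrt(6)/174974890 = -0.01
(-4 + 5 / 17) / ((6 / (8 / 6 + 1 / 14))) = -59 / 68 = -0.87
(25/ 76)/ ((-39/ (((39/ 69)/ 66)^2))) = -325/ 525385872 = -0.00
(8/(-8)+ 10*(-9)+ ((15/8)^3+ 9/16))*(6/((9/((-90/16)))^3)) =16098375/131072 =122.82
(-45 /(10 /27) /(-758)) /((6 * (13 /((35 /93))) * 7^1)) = 135 /1221896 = 0.00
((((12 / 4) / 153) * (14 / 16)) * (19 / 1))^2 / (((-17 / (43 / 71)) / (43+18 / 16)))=-268501331 / 1607376384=-0.17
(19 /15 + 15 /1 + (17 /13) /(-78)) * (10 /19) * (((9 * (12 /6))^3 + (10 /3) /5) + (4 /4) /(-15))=800884027 /16055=49883.78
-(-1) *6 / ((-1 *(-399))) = 2 / 133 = 0.02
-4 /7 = -0.57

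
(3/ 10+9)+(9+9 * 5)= 633/ 10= 63.30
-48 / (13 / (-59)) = 2832 / 13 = 217.85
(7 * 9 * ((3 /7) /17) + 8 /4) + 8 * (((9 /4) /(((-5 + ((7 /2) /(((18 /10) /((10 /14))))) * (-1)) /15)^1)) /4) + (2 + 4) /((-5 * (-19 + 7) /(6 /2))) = -6.68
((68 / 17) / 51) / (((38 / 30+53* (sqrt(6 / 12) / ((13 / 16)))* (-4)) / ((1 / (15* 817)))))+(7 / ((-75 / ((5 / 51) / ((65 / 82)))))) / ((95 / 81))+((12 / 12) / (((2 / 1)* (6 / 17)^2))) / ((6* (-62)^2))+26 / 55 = 14535007686769624840013 / 31389107842464382296000 - 440960* sqrt(2) / 17976896466799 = 0.46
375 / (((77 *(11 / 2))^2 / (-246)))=-369000 / 717409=-0.51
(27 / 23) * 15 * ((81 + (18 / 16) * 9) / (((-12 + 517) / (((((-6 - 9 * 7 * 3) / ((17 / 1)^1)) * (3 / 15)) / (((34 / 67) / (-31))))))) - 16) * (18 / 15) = 5270491881 / 26853880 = 196.27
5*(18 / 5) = 18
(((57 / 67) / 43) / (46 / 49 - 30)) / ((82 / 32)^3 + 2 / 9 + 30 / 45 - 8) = -6435072 / 91831601305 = -0.00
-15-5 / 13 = -200 / 13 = -15.38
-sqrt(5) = -2.24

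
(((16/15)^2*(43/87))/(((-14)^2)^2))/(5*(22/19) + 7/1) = 0.00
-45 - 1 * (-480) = 435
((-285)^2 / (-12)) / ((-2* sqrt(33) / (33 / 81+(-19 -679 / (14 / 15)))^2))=14649411777025* sqrt(33) / 256608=327949493.73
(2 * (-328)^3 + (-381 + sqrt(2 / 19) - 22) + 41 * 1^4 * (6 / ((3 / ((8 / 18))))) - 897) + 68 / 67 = -42557549024 / 603 + sqrt(38) / 19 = -70576366.22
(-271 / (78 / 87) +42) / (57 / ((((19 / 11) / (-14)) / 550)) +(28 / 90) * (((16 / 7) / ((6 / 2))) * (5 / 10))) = 913545 / 891890584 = 0.00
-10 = -10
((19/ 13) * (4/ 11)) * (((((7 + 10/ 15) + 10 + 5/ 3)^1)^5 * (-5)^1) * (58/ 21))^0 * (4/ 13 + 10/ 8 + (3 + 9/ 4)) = 6726/ 1859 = 3.62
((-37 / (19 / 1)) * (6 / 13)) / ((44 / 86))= -4773 / 2717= -1.76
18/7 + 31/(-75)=1133/525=2.16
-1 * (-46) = 46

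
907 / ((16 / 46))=20861 / 8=2607.62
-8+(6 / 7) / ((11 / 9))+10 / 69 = -38008 / 5313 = -7.15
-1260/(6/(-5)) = 1050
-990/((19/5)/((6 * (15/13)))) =-445500/247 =-1803.64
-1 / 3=-0.33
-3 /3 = -1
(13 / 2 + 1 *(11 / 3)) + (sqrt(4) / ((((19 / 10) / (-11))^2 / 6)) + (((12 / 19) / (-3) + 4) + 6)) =914425 / 2166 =422.17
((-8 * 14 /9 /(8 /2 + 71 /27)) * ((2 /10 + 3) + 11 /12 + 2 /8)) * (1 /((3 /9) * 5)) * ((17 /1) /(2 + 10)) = -31178 /4475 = -6.97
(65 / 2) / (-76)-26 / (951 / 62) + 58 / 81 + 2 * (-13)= -106965485 / 3902904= -27.41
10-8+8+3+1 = 14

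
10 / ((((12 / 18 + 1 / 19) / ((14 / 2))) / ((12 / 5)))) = 9576 / 41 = 233.56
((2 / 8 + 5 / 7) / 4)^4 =0.00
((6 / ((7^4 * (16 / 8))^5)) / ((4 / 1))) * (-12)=-9 / 1276676260761792016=-0.00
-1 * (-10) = 10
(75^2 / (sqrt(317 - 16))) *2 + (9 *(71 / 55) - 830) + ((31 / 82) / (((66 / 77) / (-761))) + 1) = -31200887 / 27060 + 11250 *sqrt(301) / 301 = -504.59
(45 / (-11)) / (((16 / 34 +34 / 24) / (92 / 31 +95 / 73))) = -9.25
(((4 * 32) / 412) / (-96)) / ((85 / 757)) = -757 / 26265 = -0.03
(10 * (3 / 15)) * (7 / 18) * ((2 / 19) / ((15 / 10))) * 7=196 / 513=0.38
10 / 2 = 5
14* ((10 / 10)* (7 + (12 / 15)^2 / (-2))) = 2338 / 25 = 93.52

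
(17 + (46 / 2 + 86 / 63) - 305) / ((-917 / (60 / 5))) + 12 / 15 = 409208 / 96285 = 4.25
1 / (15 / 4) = 4 / 15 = 0.27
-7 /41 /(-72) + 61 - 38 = 67903 /2952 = 23.00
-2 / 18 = -1 / 9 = -0.11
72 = 72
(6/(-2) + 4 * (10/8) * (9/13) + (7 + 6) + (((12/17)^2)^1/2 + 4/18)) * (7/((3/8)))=26382328/101439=260.08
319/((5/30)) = 1914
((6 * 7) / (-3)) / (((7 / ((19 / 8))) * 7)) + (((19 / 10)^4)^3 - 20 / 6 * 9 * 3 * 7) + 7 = 11127454433463127 / 7000000000000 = 1589.64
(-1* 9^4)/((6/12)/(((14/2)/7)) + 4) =-1458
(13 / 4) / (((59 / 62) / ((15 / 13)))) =465 / 118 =3.94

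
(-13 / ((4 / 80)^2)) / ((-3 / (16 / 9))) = 83200 / 27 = 3081.48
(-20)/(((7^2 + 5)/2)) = -20/27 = -0.74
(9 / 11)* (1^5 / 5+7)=324 / 55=5.89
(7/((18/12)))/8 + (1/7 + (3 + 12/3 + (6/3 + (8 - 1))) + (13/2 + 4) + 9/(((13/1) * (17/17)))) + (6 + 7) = 40.92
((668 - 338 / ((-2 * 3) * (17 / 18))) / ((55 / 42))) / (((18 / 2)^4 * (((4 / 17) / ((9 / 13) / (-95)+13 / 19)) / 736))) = 25492096 / 142155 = 179.33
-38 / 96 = -19 / 48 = -0.40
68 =68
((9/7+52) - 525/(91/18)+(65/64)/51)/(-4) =15011749/1188096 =12.64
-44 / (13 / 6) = -264 / 13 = -20.31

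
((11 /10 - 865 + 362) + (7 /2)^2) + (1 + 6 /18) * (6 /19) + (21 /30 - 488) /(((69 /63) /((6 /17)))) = -646.26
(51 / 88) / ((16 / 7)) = 357 / 1408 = 0.25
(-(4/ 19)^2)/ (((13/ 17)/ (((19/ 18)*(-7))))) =952/ 2223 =0.43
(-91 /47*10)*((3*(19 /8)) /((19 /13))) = -17745 /188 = -94.39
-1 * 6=-6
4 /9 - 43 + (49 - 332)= -2930 /9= -325.56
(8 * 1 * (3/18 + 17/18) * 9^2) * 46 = 33120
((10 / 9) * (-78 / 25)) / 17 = -52 / 255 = -0.20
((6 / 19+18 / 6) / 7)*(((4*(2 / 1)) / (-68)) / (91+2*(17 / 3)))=-54 / 99161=-0.00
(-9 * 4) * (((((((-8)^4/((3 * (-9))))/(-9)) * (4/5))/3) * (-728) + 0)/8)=5963776/405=14725.37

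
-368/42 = -184/21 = -8.76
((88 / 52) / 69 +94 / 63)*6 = 57136 / 6279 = 9.10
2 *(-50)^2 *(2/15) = 666.67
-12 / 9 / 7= -4 / 21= -0.19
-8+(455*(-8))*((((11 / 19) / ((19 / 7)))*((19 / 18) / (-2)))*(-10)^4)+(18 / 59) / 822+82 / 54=16991247425564 / 4146579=4097654.34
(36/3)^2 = 144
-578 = -578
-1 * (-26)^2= -676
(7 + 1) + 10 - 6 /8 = 69 /4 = 17.25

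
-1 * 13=-13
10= 10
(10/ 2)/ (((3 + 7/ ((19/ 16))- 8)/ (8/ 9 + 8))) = 7600/ 153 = 49.67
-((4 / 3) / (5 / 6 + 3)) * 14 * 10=-1120 / 23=-48.70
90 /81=10 /9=1.11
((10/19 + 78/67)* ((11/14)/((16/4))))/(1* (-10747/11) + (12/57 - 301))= -2959/11386382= -0.00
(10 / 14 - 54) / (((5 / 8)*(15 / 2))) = -5968 / 525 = -11.37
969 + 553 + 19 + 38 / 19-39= 1504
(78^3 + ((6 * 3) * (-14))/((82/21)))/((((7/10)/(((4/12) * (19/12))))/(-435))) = -44663109525/287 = -155620590.68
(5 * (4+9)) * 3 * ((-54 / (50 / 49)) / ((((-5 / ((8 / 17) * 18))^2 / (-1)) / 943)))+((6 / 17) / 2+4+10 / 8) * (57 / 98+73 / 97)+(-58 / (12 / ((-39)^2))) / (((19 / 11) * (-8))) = 1457843522130993147 / 52197446000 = 27929403.33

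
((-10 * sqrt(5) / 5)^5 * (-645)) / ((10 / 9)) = 464400 * sqrt(5) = 1038429.97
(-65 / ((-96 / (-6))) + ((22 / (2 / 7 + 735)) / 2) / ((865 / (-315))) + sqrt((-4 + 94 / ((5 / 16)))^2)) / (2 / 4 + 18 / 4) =20852615509 / 356172400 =58.55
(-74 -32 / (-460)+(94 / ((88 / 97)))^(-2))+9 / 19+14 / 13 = -72.38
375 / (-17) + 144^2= 352137 / 17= 20713.94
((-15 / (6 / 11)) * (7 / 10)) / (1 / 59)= -4543 / 4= -1135.75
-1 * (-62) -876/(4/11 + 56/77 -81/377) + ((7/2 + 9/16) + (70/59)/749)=-114232007181/122320688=-933.87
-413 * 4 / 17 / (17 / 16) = -91.46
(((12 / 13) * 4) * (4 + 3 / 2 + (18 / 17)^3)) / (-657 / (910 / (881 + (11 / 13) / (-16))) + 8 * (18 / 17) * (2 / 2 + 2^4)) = -7653551360 / 152516533719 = -0.05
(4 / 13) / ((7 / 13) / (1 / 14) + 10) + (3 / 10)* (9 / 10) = 1639 / 5700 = 0.29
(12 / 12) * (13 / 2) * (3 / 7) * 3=117 / 14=8.36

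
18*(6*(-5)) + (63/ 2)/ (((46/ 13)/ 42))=-7641/ 46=-166.11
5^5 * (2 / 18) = 3125 / 9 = 347.22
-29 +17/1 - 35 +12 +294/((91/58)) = 1981/13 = 152.38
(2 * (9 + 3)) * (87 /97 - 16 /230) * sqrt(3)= 221496 * sqrt(3) /11155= 34.39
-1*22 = -22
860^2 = 739600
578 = 578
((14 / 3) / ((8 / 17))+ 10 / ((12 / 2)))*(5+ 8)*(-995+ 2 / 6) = -1348022 / 9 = -149780.22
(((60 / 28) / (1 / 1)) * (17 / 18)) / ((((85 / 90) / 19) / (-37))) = -10545 / 7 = -1506.43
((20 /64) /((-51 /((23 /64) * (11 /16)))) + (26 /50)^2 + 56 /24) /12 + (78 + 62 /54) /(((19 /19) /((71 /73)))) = 105948161932549 /1372446720000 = 77.20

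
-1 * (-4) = 4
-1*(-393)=393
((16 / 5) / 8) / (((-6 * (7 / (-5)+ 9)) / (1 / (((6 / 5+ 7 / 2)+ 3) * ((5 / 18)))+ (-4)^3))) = 2446 / 4389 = 0.56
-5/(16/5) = -25/16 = -1.56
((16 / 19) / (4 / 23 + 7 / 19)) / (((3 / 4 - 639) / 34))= -2176 / 26307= -0.08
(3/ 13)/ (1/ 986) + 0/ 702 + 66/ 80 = 118749/ 520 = 228.36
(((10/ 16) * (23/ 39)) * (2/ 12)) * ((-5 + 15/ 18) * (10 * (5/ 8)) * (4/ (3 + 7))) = -14375/ 22464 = -0.64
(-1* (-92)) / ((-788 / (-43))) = 989 / 197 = 5.02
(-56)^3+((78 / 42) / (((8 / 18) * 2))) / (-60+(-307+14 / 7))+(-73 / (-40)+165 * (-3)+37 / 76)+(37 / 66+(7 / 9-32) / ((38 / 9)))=-176115.53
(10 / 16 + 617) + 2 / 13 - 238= 39497 / 104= 379.78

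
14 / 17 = 0.82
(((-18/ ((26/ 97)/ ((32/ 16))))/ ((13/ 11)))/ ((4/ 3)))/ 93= -9603/ 10478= -0.92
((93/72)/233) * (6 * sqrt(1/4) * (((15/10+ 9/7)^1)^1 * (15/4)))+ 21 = 2210199/104384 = 21.17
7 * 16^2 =1792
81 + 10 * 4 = 121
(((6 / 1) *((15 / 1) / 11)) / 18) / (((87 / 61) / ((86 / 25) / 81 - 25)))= -3082879 / 387585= -7.95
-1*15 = -15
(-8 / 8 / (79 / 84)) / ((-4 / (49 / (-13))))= -1029 / 1027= -1.00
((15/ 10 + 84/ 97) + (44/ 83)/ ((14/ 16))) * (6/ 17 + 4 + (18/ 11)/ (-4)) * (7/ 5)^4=6778727179/ 150553700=45.03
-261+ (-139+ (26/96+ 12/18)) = -6385/16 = -399.06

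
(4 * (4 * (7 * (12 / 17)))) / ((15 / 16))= 7168 / 85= 84.33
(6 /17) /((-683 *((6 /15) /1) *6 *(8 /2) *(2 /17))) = -5 /10928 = -0.00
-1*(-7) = 7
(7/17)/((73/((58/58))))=7/1241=0.01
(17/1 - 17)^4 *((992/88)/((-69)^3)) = 0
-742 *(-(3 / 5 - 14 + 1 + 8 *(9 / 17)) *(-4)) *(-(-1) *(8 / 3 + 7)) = 59733968 / 255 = 234250.85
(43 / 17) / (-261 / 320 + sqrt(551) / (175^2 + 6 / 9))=-116153431855040 / 37454383868173- 404552806400 * sqrt(551) / 3258531396531051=-3.10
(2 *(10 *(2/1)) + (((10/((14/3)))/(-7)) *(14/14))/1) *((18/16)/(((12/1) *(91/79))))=460965/142688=3.23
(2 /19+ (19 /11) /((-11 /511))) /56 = -184229 /128744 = -1.43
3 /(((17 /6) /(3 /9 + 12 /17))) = 318 /289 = 1.10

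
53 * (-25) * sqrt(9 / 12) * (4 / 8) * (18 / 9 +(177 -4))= -231875 * sqrt(3) / 4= -100404.82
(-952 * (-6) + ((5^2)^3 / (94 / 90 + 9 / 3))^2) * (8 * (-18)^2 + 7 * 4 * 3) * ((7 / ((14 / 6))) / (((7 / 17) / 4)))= 1164412115821.87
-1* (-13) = 13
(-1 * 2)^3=-8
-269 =-269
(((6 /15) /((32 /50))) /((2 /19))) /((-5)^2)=19 /80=0.24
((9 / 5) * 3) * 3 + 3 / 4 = 339 / 20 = 16.95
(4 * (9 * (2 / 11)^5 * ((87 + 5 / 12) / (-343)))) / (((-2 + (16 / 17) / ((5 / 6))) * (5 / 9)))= 7703856 / 2043898241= 0.00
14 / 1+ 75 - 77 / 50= 4373 / 50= 87.46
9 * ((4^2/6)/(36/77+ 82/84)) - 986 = -646574/667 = -969.38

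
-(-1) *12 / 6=2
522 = 522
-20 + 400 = 380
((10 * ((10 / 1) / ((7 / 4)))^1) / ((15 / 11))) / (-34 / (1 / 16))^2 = 55 / 388416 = 0.00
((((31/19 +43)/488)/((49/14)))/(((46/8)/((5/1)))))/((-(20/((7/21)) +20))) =-0.00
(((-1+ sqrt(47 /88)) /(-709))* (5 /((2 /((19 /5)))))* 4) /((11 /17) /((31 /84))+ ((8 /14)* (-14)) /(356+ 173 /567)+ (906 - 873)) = 4045752650 /2621667458727 - 2022876325* sqrt(1034) /57676684091994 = 0.00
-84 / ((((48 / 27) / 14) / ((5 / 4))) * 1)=-6615 / 8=-826.88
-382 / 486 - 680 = -165431 / 243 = -680.79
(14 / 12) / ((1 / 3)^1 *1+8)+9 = 457 / 50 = 9.14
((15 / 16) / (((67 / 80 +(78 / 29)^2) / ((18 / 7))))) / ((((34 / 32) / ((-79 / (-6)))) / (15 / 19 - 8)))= -32767714800 / 1227874487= -26.69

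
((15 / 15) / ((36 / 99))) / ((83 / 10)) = 55 / 166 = 0.33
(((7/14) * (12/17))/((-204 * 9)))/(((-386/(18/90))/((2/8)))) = 0.00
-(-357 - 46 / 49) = 17539 / 49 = 357.94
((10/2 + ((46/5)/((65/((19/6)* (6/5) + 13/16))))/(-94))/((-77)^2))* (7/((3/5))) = 554683/56456400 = 0.01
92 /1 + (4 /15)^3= 310564 /3375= 92.02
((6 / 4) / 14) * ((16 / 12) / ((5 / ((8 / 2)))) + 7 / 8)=233 / 1120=0.21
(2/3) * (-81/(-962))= 27/481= 0.06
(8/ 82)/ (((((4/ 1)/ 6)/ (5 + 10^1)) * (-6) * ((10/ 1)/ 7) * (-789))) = 7/ 21566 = 0.00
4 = 4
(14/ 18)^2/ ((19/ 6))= 98/ 513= 0.19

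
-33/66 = -1/2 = -0.50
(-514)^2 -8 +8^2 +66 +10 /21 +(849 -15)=5568202 /21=265152.48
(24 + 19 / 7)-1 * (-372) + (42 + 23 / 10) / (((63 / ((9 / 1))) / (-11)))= 3291 / 10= 329.10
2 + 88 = 90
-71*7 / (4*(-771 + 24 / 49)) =0.16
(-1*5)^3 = -125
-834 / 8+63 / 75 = -10341 / 100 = -103.41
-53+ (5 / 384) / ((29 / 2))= -295099 / 5568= -53.00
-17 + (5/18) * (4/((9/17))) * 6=-119/27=-4.41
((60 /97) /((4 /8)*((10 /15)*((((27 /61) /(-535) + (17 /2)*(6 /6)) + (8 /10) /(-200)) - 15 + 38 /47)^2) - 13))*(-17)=4499501425697812500 /934516572143197727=4.81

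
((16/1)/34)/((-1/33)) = -264/17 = -15.53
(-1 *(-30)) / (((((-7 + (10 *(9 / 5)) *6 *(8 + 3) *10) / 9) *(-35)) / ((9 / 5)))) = -486 / 415555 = -0.00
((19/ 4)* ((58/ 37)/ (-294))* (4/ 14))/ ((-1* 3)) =551/ 228438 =0.00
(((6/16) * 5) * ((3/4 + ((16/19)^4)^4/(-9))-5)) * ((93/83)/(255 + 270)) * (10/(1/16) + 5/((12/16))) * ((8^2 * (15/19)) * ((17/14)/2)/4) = -2912025669234780263261654875/133732400103664742941283478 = -21.78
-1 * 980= -980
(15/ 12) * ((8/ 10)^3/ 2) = 8/ 25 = 0.32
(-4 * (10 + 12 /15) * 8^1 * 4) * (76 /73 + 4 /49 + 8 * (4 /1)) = -163786752 /3577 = -45788.86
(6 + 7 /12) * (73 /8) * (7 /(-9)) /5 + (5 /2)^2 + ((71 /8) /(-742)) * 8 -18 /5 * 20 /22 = -113943769 /17629920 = -6.46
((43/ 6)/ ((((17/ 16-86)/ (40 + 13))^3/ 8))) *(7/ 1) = -734199431168/ 7529733837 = -97.51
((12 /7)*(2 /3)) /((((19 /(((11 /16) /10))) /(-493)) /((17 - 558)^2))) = -1587209063 /2660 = -596695.14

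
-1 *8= -8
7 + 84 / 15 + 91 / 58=4109 / 290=14.17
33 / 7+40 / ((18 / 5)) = 997 / 63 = 15.83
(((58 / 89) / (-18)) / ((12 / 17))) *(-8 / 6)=493 / 7209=0.07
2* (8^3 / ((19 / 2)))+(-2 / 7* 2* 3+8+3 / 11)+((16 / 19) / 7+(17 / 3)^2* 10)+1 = 436.58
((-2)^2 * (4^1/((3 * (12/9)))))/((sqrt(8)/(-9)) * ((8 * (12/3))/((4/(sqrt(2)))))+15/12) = -144/83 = -1.73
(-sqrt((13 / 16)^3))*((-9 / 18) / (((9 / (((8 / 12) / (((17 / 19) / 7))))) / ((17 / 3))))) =1729*sqrt(13) / 5184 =1.20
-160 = -160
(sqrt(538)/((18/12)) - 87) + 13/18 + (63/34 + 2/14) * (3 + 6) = -73166/1071 + 2 * sqrt(538)/3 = -52.85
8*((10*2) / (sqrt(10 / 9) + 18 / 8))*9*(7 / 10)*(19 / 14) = 443232 / 569 - 65664*sqrt(10) / 569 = 414.03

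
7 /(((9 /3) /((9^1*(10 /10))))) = 21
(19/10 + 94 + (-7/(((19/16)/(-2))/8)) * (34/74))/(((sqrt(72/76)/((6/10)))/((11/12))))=10766987 * sqrt(38)/843600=78.68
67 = 67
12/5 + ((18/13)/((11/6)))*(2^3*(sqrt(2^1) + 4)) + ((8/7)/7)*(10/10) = 864*sqrt(2)/143 + 936524/35035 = 35.28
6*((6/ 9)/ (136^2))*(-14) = -7/ 2312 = -0.00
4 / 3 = 1.33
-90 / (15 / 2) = -12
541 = 541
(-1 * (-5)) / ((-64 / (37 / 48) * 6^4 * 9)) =-185 / 35831808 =-0.00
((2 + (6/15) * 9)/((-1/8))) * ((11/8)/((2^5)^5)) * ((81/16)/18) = -693/1342177280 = -0.00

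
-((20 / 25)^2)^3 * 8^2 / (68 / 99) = -6488064 / 265625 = -24.43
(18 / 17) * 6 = 108 / 17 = 6.35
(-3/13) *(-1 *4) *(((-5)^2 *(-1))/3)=-7.69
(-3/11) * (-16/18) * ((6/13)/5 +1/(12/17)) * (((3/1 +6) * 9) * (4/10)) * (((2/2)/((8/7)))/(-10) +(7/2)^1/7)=31779/6500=4.89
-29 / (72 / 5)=-145 / 72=-2.01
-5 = -5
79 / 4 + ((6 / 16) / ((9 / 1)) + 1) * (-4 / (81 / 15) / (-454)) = 726349 / 36774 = 19.75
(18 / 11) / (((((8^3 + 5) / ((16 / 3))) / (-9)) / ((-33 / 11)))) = 2592 / 5687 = 0.46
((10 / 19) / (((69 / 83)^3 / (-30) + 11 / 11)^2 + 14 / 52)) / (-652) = -1062556213449250 / 1620747670667033379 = -0.00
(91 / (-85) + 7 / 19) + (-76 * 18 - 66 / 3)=-2245984 / 1615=-1390.70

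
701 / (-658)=-701 / 658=-1.07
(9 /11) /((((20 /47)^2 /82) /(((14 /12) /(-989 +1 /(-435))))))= -165469563 /378590080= -0.44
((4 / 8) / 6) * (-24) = -2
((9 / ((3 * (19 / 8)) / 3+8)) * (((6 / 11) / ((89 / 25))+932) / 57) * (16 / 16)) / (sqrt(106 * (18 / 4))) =7300624 * sqrt(53) / 81825799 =0.65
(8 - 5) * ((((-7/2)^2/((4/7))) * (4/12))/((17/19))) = 6517/272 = 23.96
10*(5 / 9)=5.56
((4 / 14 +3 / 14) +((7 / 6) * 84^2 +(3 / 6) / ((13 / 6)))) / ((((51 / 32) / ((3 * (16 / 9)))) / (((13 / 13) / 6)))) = 27398528 / 5967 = 4591.68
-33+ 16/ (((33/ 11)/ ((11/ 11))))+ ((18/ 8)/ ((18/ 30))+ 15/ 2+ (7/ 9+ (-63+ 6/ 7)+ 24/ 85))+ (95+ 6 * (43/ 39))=6715339/ 278460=24.12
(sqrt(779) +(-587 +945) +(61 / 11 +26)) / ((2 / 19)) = 3965.83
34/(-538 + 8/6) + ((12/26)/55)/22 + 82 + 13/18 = 376806653/4558554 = 82.66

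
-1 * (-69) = 69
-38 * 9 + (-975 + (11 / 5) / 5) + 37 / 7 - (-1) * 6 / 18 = -688244 / 525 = -1310.94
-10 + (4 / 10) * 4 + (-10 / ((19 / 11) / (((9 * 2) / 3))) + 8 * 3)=-1818 / 95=-19.14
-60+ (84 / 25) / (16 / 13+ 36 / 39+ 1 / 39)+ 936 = 1864776 / 2125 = 877.54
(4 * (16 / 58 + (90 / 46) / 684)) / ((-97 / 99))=-1398771 / 1229281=-1.14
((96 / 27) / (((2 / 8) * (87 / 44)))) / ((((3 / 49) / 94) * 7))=3705856 / 2349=1577.63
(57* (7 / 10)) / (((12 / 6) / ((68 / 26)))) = 6783 / 130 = 52.18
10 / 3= 3.33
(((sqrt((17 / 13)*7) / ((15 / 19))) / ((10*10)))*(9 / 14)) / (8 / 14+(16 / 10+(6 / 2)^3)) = 57*sqrt(1547) / 2654600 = 0.00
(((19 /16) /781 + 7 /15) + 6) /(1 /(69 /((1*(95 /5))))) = 27885131 /1187120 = 23.49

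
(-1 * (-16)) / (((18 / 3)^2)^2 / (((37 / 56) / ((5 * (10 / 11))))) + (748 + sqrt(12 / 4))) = 25613232832 / 15470344934749-2650384 * sqrt(3) / 15470344934749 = 0.00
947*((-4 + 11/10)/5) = -27463/50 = -549.26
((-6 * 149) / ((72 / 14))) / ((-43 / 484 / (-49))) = -12367894 / 129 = -95875.15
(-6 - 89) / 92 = -1.03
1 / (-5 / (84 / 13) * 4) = -21 / 65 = -0.32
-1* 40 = -40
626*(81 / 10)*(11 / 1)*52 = 14501916 / 5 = 2900383.20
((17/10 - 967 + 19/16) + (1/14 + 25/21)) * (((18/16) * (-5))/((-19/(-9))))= 43674903/17024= 2565.49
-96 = -96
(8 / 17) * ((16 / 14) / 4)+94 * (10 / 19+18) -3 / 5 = 19682097 / 11305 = 1741.01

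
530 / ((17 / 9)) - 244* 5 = -15970 / 17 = -939.41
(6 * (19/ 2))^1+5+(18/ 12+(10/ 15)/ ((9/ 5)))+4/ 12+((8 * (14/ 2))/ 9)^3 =444841/ 1458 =305.10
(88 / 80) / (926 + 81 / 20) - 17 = -28745 / 1691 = -17.00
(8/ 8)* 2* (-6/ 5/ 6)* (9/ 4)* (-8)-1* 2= 26/ 5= 5.20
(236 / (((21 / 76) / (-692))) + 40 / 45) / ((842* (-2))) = 9308770 / 26523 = 350.97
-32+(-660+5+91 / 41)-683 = -56079 / 41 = -1367.78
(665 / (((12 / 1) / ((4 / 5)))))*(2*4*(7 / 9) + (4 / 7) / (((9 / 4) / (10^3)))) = 103816 / 9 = 11535.11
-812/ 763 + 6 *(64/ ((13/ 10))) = 417052/ 1417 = 294.32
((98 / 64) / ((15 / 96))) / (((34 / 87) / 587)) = 2502381 / 170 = 14719.89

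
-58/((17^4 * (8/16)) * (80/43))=-0.00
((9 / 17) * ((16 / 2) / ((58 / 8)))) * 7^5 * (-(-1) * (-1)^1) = -4840416 / 493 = -9818.29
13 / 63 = 0.21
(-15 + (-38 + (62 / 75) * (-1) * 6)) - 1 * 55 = -2824 / 25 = -112.96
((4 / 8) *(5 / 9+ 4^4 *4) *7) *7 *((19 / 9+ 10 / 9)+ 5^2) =708423.25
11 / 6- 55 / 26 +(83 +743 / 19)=121.82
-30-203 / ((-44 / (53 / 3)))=6799 / 132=51.51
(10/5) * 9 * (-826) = -14868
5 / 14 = 0.36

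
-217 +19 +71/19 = -3691/19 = -194.26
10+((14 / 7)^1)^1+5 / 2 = 29 / 2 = 14.50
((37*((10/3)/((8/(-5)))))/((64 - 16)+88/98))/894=-45325/25704288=-0.00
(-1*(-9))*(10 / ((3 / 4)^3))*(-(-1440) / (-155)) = -61440 / 31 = -1981.94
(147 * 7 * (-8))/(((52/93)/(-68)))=13014792/13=1001137.85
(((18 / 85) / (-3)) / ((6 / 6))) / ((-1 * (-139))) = -0.00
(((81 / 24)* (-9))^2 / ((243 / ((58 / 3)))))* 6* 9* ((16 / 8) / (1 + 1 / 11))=232551 / 32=7267.22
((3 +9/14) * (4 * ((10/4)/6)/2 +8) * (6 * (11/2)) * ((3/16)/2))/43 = 2.32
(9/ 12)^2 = 9/ 16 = 0.56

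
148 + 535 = 683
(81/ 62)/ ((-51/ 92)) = -1242/ 527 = -2.36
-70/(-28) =5/2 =2.50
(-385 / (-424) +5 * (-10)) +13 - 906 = -399447 / 424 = -942.09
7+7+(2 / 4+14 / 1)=57 / 2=28.50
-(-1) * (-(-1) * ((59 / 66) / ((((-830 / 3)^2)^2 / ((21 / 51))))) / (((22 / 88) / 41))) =457191 / 44373530135000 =0.00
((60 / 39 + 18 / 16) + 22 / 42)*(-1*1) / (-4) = 6961 / 8736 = 0.80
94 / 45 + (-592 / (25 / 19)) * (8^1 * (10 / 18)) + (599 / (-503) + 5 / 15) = -9046816 / 4527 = -1998.41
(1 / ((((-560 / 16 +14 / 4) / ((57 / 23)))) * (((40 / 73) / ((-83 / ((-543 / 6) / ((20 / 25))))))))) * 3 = -230242 / 728525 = -0.32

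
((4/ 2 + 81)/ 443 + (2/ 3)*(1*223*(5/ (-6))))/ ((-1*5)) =493198/ 19935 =24.74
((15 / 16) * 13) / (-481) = -0.03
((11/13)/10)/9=11/1170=0.01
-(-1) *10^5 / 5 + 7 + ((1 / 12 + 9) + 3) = 20019.08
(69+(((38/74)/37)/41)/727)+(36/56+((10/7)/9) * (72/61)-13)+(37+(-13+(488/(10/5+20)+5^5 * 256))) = 306703107953958671/383329525502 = 800103.01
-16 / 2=-8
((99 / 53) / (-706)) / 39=-33 / 486434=-0.00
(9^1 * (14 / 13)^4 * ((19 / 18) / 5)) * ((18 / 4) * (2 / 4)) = 821142 / 142805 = 5.75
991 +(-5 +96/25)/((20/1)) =495471/500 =990.94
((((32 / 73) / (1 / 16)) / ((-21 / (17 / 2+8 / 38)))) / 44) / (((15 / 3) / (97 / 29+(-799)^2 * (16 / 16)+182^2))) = -58934862464 / 6636795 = -8880.02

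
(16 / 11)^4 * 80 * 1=5242880 / 14641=358.10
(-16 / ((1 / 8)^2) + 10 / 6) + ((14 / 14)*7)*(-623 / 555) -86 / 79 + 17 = -44471089 / 43845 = -1014.28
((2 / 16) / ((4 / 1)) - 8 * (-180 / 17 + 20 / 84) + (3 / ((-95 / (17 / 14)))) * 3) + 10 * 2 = 111477067 / 1085280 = 102.72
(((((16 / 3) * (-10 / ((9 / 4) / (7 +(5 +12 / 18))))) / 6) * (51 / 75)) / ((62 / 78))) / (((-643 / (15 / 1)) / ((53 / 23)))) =28486016 / 12378393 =2.30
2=2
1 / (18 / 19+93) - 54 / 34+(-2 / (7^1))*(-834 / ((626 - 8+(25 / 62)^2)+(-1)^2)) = -5067244816 / 4248408885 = -1.19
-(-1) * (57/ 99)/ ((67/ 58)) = 1102/ 2211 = 0.50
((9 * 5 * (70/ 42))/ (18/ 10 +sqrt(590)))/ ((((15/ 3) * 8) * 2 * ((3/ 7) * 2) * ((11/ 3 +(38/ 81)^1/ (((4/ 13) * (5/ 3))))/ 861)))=-183070125/ 290328848 +101705625 * sqrt(590)/ 290328848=7.88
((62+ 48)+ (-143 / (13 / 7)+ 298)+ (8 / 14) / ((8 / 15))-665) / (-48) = 4661 / 672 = 6.94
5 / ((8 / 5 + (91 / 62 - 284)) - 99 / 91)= -141050 / 7955789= -0.02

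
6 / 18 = 1 / 3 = 0.33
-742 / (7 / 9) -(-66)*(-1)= -1020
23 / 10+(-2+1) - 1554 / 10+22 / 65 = -19989 / 130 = -153.76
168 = 168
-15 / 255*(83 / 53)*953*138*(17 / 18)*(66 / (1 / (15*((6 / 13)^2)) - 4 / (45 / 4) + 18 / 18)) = -788767.23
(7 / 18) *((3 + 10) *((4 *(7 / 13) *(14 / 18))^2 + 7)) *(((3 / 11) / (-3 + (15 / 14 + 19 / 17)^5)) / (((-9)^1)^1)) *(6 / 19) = -717565472850948064 / 71496071550570316221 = -0.01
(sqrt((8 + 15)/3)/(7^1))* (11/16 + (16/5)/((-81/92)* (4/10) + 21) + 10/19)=0.54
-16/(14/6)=-48/7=-6.86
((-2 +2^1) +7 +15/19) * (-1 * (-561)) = 83028/19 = 4369.89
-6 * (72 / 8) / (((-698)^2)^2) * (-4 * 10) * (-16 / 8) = -270 / 14835483601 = -0.00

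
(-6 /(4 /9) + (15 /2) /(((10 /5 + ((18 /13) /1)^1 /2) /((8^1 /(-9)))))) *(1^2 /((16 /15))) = -3355 /224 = -14.98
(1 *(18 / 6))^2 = 9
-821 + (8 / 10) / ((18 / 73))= -36799 / 45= -817.76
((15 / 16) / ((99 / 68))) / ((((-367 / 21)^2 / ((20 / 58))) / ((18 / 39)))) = 187425 / 558555283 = 0.00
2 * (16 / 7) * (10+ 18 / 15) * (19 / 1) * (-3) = -14592 / 5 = -2918.40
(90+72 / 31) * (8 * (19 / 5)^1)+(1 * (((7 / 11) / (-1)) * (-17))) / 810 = 775216457 / 276210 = 2806.62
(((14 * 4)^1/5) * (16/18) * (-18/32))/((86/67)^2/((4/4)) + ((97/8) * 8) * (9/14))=-1759688/20112205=-0.09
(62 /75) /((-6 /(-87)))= 899 /75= 11.99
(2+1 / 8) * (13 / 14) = 221 / 112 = 1.97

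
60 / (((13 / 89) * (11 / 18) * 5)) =19224 / 143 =134.43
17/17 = 1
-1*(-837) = 837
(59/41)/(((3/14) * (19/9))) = 2478/779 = 3.18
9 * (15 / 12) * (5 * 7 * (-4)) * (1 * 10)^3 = -1575000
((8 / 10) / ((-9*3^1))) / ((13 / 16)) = -64 / 1755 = -0.04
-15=-15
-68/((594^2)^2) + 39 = 1213809118219/31123310724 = 39.00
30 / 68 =15 / 34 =0.44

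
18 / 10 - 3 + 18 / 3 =24 / 5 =4.80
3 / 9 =1 / 3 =0.33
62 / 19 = 3.26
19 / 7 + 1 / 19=368 / 133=2.77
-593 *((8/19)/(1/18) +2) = -107926/19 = -5680.32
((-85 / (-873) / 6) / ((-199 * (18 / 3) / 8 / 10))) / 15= -340 / 4690629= -0.00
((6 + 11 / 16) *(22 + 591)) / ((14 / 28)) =65591 / 8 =8198.88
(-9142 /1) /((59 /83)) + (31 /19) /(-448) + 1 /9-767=-61595333965 /4519872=-13627.67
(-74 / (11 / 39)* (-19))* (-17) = -932178 / 11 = -84743.45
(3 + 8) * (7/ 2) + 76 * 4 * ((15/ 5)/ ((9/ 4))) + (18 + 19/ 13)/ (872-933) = 443.51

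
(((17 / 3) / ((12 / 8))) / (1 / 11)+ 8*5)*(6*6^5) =3805056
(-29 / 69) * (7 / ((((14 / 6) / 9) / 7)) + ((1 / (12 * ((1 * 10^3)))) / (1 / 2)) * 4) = -79.44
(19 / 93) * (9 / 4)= 57 / 124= 0.46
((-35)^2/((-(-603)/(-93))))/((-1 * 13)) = 37975/2613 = 14.53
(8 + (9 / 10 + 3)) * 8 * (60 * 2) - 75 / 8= 91317 / 8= 11414.62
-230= -230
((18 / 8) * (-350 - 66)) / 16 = -117 / 2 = -58.50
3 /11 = 0.27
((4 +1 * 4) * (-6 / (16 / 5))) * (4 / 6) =-10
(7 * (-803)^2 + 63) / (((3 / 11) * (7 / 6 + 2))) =99301972 / 19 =5226419.58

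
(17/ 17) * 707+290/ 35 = 5007/ 7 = 715.29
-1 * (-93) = 93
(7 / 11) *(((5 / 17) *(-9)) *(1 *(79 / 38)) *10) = -124425 / 3553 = -35.02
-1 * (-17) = 17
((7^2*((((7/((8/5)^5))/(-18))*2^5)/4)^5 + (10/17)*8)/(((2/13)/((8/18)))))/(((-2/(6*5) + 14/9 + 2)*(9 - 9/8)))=11057117015861409402879941725/22894512792384087314720096256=0.48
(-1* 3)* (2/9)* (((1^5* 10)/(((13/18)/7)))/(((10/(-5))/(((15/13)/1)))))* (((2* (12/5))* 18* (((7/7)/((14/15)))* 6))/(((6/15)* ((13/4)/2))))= 31854.35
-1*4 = -4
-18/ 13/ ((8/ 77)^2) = -53361/ 416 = -128.27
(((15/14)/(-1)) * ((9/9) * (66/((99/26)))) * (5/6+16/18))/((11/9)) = -2015/77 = -26.17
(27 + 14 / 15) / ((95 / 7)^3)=143717 / 12860625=0.01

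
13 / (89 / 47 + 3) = 611 / 230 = 2.66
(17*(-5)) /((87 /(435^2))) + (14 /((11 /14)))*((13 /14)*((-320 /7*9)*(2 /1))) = -2183385 /11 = -198489.55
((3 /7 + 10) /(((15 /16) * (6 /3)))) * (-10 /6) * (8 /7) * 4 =-18688 /441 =-42.38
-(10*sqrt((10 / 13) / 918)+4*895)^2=-76475459300 / 5967 - 71600*sqrt(3315) / 1989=-12818472.71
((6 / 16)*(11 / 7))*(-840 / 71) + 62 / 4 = 1211 / 142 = 8.53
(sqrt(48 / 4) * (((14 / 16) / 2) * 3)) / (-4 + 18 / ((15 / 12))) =105 * sqrt(3) / 416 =0.44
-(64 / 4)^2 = -256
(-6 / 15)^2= 4 / 25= 0.16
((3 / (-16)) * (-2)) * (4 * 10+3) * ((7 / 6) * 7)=2107 / 16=131.69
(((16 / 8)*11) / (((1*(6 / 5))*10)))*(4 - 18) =-25.67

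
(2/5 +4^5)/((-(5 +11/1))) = -64.02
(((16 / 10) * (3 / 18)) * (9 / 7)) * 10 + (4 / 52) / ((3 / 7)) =985 / 273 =3.61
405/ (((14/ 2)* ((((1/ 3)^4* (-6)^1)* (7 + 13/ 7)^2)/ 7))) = -535815/ 7688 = -69.69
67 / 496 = 0.14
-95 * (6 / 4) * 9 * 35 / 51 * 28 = -418950 / 17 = -24644.12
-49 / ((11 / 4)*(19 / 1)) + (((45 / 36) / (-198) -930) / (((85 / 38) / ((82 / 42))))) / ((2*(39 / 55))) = -120117365591 / 209513304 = -573.32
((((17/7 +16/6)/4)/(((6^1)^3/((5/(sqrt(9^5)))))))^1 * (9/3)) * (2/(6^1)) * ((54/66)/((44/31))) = 16585/237105792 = 0.00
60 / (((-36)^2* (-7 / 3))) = -5 / 252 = -0.02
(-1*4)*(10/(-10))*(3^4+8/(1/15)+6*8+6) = 1020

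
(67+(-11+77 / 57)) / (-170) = -3269 / 9690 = -0.34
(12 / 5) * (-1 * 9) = -108 / 5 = -21.60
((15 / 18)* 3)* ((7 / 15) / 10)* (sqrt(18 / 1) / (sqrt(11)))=7* sqrt(22) / 220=0.15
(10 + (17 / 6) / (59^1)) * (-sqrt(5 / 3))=-3557 * sqrt(15) / 1062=-12.97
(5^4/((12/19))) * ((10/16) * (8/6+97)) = 17515625/288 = 60818.14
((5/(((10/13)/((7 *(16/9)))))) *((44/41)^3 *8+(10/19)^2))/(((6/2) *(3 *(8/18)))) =205.55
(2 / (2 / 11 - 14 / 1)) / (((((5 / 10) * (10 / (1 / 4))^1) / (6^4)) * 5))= -891 / 475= -1.88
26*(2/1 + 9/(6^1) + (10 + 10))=611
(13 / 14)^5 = 371293 / 537824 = 0.69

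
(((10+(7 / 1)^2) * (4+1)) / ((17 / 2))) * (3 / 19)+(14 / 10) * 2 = 13372 / 1615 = 8.28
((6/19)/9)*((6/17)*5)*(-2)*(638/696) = -110/969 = -0.11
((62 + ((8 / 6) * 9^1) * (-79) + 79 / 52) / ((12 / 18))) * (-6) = 413937 / 52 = 7960.33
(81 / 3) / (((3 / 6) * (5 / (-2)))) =-108 / 5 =-21.60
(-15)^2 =225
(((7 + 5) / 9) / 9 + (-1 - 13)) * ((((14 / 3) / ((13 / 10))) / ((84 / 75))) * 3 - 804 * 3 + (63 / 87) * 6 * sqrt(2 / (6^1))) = 11680394 / 351 - 5236 * sqrt(3) / 261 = 33242.73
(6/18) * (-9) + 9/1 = 6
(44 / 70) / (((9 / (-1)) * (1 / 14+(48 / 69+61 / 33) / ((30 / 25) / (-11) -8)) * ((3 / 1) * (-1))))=-112838 / 1174455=-0.10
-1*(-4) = 4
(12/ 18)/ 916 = 1/ 1374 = 0.00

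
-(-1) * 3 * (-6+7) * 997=2991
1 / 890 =0.00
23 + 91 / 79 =1908 / 79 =24.15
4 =4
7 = 7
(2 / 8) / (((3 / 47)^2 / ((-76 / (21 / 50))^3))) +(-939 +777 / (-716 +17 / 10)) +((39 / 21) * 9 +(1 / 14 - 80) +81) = -144303547313010419 / 396907938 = -363569315.44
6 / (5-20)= -2 / 5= -0.40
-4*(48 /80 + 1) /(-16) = 2 /5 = 0.40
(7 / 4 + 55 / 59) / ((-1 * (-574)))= 633 / 135464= 0.00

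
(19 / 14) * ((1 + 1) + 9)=209 / 14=14.93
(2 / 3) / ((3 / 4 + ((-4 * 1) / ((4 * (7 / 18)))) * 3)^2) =1568 / 114075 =0.01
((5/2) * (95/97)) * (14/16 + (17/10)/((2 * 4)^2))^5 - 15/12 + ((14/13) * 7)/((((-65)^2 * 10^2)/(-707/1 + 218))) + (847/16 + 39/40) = 495286502249917061899/9152961854832640000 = 54.11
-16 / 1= -16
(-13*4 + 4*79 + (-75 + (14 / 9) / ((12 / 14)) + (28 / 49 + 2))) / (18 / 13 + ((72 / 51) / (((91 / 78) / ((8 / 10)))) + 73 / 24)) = 323102000 / 9012663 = 35.85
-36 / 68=-0.53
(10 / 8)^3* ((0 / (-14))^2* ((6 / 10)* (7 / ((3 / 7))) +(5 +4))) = 0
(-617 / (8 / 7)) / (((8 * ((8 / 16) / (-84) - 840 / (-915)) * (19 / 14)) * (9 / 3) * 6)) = -3.03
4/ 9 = 0.44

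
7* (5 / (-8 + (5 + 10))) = 5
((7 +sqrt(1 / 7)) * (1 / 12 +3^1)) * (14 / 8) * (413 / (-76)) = -748769 / 3648 - 15281 * sqrt(7) / 3648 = -216.34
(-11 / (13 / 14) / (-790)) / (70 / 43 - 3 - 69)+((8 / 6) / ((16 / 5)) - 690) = -64290604991 / 93231060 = -689.58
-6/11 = -0.55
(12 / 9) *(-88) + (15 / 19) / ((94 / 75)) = -625297 / 5358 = -116.70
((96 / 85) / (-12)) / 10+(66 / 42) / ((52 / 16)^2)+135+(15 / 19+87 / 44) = 57964681923 / 420319900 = 137.91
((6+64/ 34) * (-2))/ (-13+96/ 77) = 20636/ 15385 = 1.34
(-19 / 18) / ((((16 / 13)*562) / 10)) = -1235 / 80928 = -0.02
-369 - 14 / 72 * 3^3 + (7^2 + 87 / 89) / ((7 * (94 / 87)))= -43059705 / 117124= -367.64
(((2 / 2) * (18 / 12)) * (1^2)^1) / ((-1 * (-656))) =3 / 1312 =0.00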